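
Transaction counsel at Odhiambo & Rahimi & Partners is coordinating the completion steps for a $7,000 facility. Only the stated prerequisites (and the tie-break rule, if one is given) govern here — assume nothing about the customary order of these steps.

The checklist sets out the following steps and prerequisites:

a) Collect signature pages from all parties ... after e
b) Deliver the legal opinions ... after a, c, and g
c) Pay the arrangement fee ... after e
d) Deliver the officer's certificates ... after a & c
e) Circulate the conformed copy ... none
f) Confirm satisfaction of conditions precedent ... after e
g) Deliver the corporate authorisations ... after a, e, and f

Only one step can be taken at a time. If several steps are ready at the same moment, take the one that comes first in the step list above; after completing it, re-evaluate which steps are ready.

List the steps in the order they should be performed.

e is the only step with nothing outstanding, so it goes first.
Ready: a, c and f. a is listed earlier → a.
c and f are both available; c is listed earlier → c.
d now also ready, so the ready set is {d, f}; d is listed earlier → d.
Next only f has its prerequisites met → f.
g needed a, e and f, now all done → g.
That leaves b as the only ready step → b.

e → a → c → d → f → g → b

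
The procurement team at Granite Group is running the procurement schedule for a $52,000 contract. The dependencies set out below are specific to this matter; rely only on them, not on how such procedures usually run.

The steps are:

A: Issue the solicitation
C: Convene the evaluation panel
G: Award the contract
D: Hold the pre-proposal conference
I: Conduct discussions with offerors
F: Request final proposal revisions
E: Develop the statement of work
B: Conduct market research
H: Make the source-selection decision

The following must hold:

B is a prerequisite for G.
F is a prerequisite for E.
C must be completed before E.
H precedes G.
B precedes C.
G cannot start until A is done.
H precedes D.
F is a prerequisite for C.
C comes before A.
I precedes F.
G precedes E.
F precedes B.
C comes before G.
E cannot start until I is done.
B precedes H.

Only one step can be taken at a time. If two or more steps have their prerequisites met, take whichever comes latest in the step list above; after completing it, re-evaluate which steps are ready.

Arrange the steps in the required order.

Only I has no prerequisites, so it is first.
F is the only step now ready → F.
B needed F, now all done → B.
Now H and C have their prerequisites met. H is listed later, so H next.
D and C are both available; D is listed later → D.
Next only C has its prerequisites met → C.
A needed C, now all done → A.
Next only G has its prerequisites met → G.
Next only E has its prerequisites met → E.

I F B H D C A G E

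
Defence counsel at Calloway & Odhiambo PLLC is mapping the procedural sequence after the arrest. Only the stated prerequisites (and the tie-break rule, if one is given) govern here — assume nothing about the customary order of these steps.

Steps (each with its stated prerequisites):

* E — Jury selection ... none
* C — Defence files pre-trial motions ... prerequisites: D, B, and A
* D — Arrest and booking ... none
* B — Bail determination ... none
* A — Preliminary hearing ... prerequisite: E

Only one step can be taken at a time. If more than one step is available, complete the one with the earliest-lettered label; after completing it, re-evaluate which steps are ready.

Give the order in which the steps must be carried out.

B, D, E, A, C

Nothing is required for B, D and E. B has the earlier label → B first.
Ready: D and E. D has the earlier label → D.
E is the only step now ready → E.
A needed E, now all done → A.
C is the only step now ready → C.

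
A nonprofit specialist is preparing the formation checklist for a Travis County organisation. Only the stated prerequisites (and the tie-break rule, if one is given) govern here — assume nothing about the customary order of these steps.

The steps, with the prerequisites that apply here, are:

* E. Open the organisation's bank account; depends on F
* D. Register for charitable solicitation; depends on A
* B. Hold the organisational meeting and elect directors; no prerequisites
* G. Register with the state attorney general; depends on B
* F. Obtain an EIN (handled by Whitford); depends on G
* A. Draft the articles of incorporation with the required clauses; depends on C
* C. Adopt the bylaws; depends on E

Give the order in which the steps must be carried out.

B is the only step with nothing outstanding, so it goes first.
G is the only step now ready → G.
Next only F has its prerequisites met → F.
E needed F, now all done → E.
Next only C has its prerequisites met → C.
That leaves A as the only ready step → A.
Next only D has its prerequisites met → D.

B G F E C A D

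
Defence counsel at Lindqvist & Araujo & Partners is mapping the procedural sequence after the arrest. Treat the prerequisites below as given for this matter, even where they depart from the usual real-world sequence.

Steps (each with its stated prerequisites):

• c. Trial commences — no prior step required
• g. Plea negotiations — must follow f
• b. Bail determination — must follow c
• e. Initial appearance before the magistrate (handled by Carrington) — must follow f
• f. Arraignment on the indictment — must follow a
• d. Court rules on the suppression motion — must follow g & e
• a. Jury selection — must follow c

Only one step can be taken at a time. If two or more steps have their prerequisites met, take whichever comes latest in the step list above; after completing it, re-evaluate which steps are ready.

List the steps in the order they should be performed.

c has no prerequisites → c first.
Ready: a and b. a is listed later → a.
Ready: f and b. f is listed later → f.
Now e, b and g have their prerequisites met. e is listed later, so e next.
Now b and g have their prerequisites met. b is listed later, so b next.
That leaves g as the only ready step → g.
That leaves d as the only ready step → d.

c, a, f, e, b, g, d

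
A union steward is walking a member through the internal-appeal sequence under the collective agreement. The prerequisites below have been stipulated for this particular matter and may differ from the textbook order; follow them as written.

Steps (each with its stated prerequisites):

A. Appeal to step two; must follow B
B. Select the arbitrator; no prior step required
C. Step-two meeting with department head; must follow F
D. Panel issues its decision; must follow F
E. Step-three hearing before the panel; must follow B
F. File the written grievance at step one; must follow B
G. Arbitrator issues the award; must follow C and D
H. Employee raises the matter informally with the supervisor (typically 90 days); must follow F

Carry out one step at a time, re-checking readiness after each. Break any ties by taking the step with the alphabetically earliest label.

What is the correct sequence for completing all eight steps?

Only B has no prerequisites, so it is first.
Ready: A, E and F. A has the earlier label → A.
Ready: E and F. E has the earlier label → E.
Next only F has its prerequisites met → F.
Ready: C, D and H. C has the earlier label → C.
D and H are both available; D has the earlier label → D.
G now also ready, so the ready set is {G, H}; G has the earlier label → G.
H is the only step now ready → H.

B → A → E → F → C → D → G → H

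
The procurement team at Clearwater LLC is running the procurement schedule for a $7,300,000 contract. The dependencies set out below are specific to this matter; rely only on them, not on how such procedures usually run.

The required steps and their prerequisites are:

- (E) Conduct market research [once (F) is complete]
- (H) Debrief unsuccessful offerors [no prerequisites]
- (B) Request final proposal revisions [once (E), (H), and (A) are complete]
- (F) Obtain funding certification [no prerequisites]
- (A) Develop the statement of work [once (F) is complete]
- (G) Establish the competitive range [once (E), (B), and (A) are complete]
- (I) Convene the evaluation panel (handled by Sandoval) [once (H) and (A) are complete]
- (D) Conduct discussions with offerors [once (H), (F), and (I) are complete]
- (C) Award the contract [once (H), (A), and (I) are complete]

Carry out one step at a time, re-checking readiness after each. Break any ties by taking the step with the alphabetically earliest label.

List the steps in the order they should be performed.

(F) (A) (E) (H) (B) (G) (I) (C) (D)

(F) and (H) have no prerequisites; (F) has the earlier label, so (F) is first.
(A), (E) and (H) are all available; (A) has the earlier label → (A).
(E) and (H) are both available; (E) has the earlier label → (E).
Next only (H) has its prerequisites met → (H).
Ready: (B) and (I). (B) has the earlier label → (B).
(G) and (I) are both available; (G) has the earlier label → (G).
(I) needed (A) and (H), now all done → (I).
Now (C) and (D) have their prerequisites met. (C) has the earlier label, so (C) next.
(D) is the only step now ready → (D).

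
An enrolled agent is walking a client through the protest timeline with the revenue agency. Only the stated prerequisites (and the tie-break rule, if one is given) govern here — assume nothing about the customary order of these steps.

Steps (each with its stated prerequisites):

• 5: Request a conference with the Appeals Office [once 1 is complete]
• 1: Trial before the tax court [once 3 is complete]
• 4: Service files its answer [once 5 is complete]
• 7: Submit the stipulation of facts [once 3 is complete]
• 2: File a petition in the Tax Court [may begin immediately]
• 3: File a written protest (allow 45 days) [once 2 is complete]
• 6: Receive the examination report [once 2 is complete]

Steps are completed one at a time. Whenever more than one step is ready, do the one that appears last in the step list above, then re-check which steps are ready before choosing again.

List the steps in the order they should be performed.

2 → 6 → 3 → 7 → 1 → 5 → 4

2 is the only step with nothing outstanding, so it goes first.
Ready: 6 and 3. 6 is listed later → 6.
3 needed 2, now all done → 3.
Ready: 7 and 1. 7 is listed later → 7.
Next only 1 has its prerequisites met → 1.
5 needed 1, now all done → 5.
4 needed 5, now all done → 4.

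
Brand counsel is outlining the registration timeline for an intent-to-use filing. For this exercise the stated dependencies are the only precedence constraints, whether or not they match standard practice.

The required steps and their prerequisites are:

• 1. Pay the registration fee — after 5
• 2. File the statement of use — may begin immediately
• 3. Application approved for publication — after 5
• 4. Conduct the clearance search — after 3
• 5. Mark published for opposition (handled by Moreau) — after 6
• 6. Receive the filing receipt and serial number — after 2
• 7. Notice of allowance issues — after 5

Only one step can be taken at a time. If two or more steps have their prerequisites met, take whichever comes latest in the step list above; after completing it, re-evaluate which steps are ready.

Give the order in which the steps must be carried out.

2 → 6 → 5 → 7 → 3 → 4 → 1

2 has no prerequisites → 2 first.
Next only 6 has its prerequisites met → 6.
5 needed 6, now all done → 5.
Now 7, 3 and 1 have their prerequisites met. 7 is listed later, so 7 next.
3 and 1 are both available; 3 is listed later → 3.
4 and 1 are both available; 4 is listed later → 4.
1 needed 5, now all done → 1.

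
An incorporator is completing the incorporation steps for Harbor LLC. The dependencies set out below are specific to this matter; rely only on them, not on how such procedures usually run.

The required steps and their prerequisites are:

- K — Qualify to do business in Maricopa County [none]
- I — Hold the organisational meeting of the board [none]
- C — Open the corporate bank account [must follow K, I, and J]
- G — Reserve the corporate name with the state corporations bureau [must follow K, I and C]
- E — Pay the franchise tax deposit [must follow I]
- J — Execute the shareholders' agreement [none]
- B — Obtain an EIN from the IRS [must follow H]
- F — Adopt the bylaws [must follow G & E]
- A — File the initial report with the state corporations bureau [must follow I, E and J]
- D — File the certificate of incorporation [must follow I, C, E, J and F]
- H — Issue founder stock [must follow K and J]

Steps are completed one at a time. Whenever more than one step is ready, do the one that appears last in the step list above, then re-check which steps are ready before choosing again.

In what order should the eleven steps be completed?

J I E A K H B C G F D

Nothing is required for J, I and K. J is listed later → J first.
I and K are both available; I is listed later → I.
E and K are both available; E is listed later → E.
A now also ready, so the ready set is {A, K}; A is listed later → A.
That leaves K as the only ready step → K.
Ready: H and C. H is listed later → H.
Ready: B and C. B is listed later → B.
That leaves C as the only ready step → C.
G needed C, I and K, now all done → G.
F needed E and G, now all done → F.
D needed F, J, E, C and I, now all done → D.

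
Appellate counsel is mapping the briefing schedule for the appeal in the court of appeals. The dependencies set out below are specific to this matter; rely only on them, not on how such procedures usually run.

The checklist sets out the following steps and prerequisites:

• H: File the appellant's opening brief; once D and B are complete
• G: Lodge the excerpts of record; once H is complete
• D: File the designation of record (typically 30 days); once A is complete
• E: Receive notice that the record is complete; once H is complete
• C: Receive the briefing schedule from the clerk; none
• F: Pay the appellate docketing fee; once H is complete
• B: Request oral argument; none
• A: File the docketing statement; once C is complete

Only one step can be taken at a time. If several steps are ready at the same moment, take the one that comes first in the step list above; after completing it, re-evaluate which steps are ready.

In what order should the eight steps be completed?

C and B have no prerequisites; C is listed earlier, so C is first.
A now also ready, so the ready set is {B, A}; B is listed earlier → B.
A is the only step now ready → A.
Next only D has its prerequisites met → D.
H needed D and B, now all done → H.
G, E and F are all available; G is listed earlier → G.
Ready: E and F. E is listed earlier → E.
Next only F has its prerequisites met → F.

C → B → A → D → H → G → E → F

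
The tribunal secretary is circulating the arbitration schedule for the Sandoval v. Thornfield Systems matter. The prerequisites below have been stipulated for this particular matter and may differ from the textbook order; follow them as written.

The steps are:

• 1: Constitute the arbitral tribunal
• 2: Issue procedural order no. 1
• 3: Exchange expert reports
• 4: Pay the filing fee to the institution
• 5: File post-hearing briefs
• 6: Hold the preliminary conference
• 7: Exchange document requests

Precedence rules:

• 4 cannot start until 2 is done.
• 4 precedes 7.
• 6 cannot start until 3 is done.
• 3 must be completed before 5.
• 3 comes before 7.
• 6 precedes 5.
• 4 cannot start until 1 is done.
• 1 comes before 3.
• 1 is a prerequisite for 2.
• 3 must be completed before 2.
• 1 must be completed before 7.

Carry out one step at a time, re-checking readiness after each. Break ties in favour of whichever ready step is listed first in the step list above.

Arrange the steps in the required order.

1 is the only step with nothing outstanding, so it goes first.
3 is the only step now ready → 3.
Ready: 2 and 6. 2 is listed earlier → 2.
4 now also ready, so the ready set is {4, 6}; 4 is listed earlier → 4.
7 now also ready, so the ready set is {6, 7}; 6 is listed earlier → 6.
5 now also ready, so the ready set is {5, 7}; 5 is listed earlier → 5.
Next only 7 has its prerequisites met → 7.

1, 3, 2, 4, 6, 5, 7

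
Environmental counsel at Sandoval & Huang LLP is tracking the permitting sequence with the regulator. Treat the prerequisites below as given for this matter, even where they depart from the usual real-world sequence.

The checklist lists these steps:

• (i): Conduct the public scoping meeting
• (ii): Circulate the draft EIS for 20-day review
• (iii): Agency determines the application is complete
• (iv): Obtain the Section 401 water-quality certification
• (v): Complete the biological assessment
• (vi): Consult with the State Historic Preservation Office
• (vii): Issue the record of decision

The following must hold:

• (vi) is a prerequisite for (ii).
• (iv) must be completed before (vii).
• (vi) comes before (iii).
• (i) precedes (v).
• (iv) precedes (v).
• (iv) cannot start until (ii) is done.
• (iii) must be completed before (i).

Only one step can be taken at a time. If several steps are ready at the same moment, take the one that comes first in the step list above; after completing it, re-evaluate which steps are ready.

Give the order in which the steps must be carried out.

(vi) has no prerequisites → (vi) first.
(ii) and (iii) are both available; (ii) is listed earlier → (ii).
(iv) now also ready, so the ready set is {(iii), (iv)}; (iii) is listed earlier → (iii).
(i) now also ready, so the ready set is {(i), (iv)}; (i) is listed earlier → (i).
(iv) needed (ii), now all done → (iv).
Now (v) and (vii) have their prerequisites met. (v) is listed earlier, so (v) next.
(vii) is the only step now ready → (vii).

(vi), (ii), (iii), (i), (iv), (v), (vii)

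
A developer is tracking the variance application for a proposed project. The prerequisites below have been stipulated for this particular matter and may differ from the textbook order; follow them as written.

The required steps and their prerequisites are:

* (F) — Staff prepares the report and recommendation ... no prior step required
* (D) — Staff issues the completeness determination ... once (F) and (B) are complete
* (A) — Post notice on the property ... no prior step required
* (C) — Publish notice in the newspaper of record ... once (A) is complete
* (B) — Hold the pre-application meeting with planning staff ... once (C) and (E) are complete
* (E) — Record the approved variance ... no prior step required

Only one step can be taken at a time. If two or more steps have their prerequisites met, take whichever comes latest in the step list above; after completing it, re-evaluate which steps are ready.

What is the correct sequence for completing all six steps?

(E), (A), (C), (B), (F), (D)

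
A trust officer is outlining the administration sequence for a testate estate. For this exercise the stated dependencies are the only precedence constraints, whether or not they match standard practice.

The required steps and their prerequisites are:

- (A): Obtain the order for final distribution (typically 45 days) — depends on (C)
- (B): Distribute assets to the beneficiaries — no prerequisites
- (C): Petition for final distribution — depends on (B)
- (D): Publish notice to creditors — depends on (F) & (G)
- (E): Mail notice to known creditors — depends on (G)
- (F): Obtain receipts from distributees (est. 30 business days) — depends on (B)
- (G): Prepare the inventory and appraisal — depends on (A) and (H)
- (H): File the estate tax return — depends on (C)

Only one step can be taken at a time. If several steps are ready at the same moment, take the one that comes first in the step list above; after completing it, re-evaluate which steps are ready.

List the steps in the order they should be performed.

(B) has no prerequisites → (B) first.
Ready: (C) and (F). (C) is listed earlier → (C).
Ready: (A), (F) and (H). (A) is listed earlier → (A).
Ready: (F) and (H). (F) is listed earlier → (F).
(H) needed (C), now all done → (H).
(G) is the only step now ready → (G).
(D) and (E) are both available; (D) is listed earlier → (D).
That leaves (E) as the only ready step → (E).

(B) → (C) → (A) → (F) → (H) → (G) → (D) → (E)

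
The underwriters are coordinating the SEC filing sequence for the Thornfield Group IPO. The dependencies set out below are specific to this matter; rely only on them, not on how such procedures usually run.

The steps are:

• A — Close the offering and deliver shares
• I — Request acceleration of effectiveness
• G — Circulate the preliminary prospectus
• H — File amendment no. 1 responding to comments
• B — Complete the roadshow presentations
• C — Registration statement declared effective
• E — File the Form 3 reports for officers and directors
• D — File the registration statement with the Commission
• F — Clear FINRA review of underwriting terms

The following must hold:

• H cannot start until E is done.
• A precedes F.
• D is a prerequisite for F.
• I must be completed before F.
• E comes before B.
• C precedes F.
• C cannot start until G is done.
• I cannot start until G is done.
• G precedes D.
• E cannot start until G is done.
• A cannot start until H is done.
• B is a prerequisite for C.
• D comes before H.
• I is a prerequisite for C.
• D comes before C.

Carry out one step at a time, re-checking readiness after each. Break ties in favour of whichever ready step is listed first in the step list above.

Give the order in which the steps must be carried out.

G is the only step with nothing outstanding, so it goes first.
Ready: I, E and D. I is listed earlier → I.
Ready: E and D. E is listed earlier → E.
Ready: B and D. B is listed earlier → B.
D is the only step now ready → D.
Now H and C have their prerequisites met. H is listed earlier, so H next.
Now A and C have their prerequisites met. A is listed earlier, so A next.
Next only C has its prerequisites met → C.
Next only F has its prerequisites met → F.

G, I, E, B, D, H, A, C, F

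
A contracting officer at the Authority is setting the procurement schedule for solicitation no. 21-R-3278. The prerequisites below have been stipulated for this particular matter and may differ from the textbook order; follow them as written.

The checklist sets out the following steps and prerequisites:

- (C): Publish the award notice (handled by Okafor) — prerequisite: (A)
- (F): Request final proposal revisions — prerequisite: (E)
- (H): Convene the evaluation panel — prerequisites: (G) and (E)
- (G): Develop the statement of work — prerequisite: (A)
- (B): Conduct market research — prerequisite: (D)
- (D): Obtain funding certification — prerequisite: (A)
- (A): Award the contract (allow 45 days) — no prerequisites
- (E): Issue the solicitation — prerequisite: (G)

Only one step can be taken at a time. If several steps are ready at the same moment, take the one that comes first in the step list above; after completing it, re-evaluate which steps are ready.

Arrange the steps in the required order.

(A), (C), (G), (D), (B), (E), (F), (H)

Only (A) has no prerequisites, so it is first.
Now (C), (G) and (D) have their prerequisites met. (C) is listed earlier, so (C) next.
(G) and (D) are both available; (G) is listed earlier → (G).
(D) and (E) are both available; (D) is listed earlier → (D).
Ready: (B) and (E). (B) is listed earlier → (B).
(E) is the only step now ready → (E).
Now (F) and (H) have their prerequisites met. (F) is listed earlier, so (F) next.
(H) needed (G) and (E), now all done → (H).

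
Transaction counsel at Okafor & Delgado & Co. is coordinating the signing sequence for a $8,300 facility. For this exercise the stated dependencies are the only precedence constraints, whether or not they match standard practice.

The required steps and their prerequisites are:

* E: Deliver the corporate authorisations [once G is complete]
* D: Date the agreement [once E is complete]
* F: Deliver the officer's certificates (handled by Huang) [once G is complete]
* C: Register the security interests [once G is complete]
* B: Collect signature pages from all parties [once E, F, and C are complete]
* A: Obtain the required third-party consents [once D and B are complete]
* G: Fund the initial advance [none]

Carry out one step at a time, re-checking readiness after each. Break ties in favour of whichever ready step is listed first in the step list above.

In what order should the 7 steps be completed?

G → E → D → F → C → B → A

G has no prerequisites → G first.
E, F and C are all available; E is listed earlier → E.
Now D, F and C have their prerequisites met. D is listed earlier, so D next.
F and C are both available; F is listed earlier → F.
C needed G, now all done → C.
Next only B has its prerequisites met → B.
A needed D and B, now all done → A.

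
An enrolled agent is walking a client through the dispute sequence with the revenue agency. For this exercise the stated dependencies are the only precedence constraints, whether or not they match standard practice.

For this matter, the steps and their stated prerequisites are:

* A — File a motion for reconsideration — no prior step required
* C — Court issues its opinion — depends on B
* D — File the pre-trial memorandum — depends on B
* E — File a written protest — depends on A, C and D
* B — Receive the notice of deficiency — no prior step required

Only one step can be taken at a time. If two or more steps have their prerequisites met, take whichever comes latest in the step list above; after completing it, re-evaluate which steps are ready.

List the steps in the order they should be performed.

B and A have no prerequisites; B is listed later, so B is first.
D, C and A are all available; D is listed later → D.
Now C and A have their prerequisites met. C is listed later, so C next.
A is the only step now ready → A.
Next only E has its prerequisites met → E.

B, D, C, A, E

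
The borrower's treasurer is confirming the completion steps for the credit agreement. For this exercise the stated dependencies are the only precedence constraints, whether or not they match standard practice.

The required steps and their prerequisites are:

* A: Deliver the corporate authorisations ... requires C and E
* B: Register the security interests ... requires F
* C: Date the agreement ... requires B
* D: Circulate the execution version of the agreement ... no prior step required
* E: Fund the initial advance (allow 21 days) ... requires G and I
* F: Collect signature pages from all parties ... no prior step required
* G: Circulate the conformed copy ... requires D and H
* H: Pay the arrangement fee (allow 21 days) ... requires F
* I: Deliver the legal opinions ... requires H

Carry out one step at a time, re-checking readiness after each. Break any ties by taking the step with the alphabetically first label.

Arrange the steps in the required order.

D, F, B, C, H, G, I, E, A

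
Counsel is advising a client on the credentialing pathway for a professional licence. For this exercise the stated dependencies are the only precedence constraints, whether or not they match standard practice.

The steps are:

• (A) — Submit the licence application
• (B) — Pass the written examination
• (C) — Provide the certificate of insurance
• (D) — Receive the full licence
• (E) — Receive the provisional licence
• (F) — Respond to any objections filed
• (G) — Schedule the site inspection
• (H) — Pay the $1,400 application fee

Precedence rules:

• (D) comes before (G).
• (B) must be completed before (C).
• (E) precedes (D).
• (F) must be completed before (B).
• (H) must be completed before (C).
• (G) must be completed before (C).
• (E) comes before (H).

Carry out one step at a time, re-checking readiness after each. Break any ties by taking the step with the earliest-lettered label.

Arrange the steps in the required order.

(A) (E) (D) (F) (B) (G) (H) (C)

Nothing is required for (A), (E) and (F). (A) has the earlier label → (A) first.
(E) and (F) are both available; (E) has the earlier label → (E).
Now (D), (F) and (H) have their prerequisites met. (D) has the earlier label, so (D) next.
(F), (G) and (H) are all available; (F) has the earlier label → (F).
Ready: (B), (G) and (H). (B) has the earlier label → (B).
Ready: (G) and (H). (G) has the earlier label → (G).
(H) needed (E), now all done → (H).
(C) is the only step now ready → (C).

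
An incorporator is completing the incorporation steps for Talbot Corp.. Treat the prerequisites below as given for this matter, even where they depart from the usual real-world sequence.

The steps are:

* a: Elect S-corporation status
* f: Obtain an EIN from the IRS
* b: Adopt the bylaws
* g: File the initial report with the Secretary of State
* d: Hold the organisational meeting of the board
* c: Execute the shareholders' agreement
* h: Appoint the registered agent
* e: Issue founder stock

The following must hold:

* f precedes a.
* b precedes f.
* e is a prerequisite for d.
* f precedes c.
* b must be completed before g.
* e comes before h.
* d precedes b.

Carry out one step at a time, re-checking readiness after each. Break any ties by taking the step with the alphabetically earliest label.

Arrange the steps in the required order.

e → d → b → f → a → c → g → h

Only e has no prerequisites, so it is first.
Ready: d and h. d has the earlier label → d.
b and h are both available; b has the earlier label → b.
f and g now also ready, so the ready set is {f, g, h}; f has the earlier label → f.
a, c, g and h are all available; a has the earlier label → a.
c, g and h are all available; c has the earlier label → c.
Now g and h have their prerequisites met. g has the earlier label, so g next.
h needed e, now all done → h.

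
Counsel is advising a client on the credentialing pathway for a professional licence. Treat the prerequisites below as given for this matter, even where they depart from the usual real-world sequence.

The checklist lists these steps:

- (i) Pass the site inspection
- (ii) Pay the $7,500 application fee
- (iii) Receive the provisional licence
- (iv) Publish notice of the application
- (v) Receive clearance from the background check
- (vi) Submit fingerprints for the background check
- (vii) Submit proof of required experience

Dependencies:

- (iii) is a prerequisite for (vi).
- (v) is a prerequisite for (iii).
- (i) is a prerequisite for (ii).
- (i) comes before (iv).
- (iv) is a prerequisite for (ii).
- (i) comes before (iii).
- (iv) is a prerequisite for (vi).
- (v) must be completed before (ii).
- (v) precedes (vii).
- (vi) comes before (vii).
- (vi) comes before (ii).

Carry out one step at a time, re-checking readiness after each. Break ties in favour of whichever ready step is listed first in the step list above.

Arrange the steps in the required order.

Nothing is required for (i) and (v). (i) is listed earlier → (i) first.
Now (iv) and (v) have their prerequisites met. (iv) is listed earlier, so (iv) next.
(v) is the only step now ready → (v).
That leaves (iii) as the only ready step → (iii).
That leaves (vi) as the only ready step → (vi).
Ready: (ii) and (vii). (ii) is listed earlier → (ii).
(vii) needed (v) and (vi), now all done → (vii).

(i) (iv) (v) (iii) (vi) (ii) (vii)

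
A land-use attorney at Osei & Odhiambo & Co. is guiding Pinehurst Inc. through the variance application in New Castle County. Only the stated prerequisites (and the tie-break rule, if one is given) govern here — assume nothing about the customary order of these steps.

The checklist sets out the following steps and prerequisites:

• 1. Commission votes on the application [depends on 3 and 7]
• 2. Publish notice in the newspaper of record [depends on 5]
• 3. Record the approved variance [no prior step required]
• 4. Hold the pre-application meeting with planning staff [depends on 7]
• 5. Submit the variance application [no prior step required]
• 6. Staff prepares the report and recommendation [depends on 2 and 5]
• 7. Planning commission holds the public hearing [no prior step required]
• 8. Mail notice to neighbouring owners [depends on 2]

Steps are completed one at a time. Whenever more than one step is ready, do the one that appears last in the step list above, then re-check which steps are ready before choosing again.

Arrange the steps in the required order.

7, 5, 4, 3, 2, 8, 6, 1

7, 5 and 3 have no prerequisites; 7 is listed later, so 7 is first.
5, 4 and 3 are all available; 5 is listed later → 5.
Now 4, 3 and 2 have their prerequisites met. 4 is listed later, so 4 next.
Now 3 and 2 have their prerequisites met. 3 is listed later, so 3 next.
Now 2 and 1 have their prerequisites met. 2 is listed later, so 2 next.
Ready: 8, 6 and 1. 8 is listed later → 8.
Ready: 6 and 1. 6 is listed later → 6.
Next only 1 has its prerequisites met → 1.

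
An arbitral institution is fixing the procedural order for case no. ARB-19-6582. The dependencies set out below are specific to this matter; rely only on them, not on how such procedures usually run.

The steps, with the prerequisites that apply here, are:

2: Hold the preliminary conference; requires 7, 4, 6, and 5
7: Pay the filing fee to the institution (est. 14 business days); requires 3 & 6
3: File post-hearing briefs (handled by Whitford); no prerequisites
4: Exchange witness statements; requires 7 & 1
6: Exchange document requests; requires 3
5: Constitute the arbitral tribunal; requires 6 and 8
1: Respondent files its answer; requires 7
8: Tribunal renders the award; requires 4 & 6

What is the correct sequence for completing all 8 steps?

3 is the only step with nothing outstanding, so it goes first.
That leaves 6 as the only ready step → 6.
7 needed 3 and 6, now all done → 7.
1 needed 7, now all done → 1.
That leaves 4 as the only ready step → 4.
Next only 8 has its prerequisites met → 8.
5 needed 6 and 8, now all done → 5.
Next only 2 has its prerequisites met → 2.

3, 6, 7, 1, 4, 8, 5, 2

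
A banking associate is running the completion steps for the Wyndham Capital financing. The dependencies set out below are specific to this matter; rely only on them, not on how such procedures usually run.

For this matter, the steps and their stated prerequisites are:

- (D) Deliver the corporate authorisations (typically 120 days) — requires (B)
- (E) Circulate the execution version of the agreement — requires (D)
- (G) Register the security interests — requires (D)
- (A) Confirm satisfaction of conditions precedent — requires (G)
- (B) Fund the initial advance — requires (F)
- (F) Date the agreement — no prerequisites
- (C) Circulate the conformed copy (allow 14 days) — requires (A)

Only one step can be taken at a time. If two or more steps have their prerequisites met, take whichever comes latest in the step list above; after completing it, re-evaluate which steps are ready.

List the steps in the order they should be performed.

(F) is the only step with nothing outstanding, so it goes first.
(B) needed (F), now all done → (B).
That leaves (D) as the only ready step → (D).
Ready: (G) and (E). (G) is listed later → (G).
(A) now also ready, so the ready set is {(A), (E)}; (A) is listed later → (A).
(C) and (E) are both available; (C) is listed later → (C).
(E) needed (D), now all done → (E).

(F), (B), (D), (G), (A), (C), (E)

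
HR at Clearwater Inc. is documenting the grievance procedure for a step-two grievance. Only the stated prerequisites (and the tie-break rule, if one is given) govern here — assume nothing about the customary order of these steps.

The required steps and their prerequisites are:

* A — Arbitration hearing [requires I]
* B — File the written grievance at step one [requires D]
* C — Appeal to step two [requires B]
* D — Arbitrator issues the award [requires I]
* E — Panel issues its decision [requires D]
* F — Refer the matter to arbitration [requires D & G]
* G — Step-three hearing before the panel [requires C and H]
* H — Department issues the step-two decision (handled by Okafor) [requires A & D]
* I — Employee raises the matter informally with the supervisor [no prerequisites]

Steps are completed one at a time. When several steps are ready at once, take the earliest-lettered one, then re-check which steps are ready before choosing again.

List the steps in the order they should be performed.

I, A, D, B, C, E, H, G, F

I has no prerequisites → I first.
Ready: A and D. A has the earlier label → A.
D is the only step now ready → D.
Now B, E and H have their prerequisites met. B has the earlier label, so B next.
C, E and H are all available; C has the earlier label → C.
E and H are both available; E has the earlier label → E.
That leaves H as the only ready step → H.
Next only G has its prerequisites met → G.
F needed D and G, now all done → F.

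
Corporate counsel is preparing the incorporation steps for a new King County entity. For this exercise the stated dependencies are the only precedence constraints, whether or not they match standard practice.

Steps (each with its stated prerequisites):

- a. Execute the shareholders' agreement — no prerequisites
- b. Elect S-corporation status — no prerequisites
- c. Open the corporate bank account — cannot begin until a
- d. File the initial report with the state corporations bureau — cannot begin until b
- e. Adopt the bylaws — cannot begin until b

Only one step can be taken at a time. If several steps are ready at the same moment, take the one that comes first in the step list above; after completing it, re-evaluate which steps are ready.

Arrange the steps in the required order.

a, b, c, d, e

a and b have no prerequisites; a is listed earlier, so a is first.
b and c are both available; b is listed earlier → b.
Now c, d and e have their prerequisites met. c is listed earlier, so c next.
d and e are both available; d is listed earlier → d.
That leaves e as the only ready step → e.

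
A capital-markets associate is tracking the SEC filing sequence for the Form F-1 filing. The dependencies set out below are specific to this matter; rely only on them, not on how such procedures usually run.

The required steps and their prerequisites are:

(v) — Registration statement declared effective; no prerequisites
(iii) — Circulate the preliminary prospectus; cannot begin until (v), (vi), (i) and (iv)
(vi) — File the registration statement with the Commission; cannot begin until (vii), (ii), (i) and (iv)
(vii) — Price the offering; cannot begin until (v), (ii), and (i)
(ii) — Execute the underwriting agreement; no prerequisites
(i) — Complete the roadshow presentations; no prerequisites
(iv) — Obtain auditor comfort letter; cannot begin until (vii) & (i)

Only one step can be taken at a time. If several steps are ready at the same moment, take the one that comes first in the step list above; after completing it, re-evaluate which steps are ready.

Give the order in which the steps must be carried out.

Nothing is required for (v), (ii) and (i). (v) is listed earlier → (v) first.
Ready: (ii) and (i). (ii) is listed earlier → (ii).
Next only (i) has its prerequisites met → (i).
That leaves (vii) as the only ready step → (vii).
(iv) needed (vii) and (i), now all done → (iv).
Next only (vi) has its prerequisites met → (vi).
Next only (iii) has its prerequisites met → (iii).

(v) → (ii) → (i) → (vii) → (iv) → (vi) → (iii)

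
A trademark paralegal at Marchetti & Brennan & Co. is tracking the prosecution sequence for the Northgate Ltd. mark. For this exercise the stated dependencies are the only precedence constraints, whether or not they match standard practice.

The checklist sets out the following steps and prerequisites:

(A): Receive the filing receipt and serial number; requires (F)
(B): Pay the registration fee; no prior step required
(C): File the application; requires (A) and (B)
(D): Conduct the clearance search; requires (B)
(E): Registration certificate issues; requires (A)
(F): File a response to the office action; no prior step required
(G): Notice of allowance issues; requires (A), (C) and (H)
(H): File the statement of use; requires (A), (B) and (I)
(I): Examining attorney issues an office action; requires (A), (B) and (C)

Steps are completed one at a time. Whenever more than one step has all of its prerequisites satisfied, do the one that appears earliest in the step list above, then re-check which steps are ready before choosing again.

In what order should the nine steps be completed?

Nothing is required for (B) and (F). (B) is listed earlier → (B) first.
(D) and (F) are both available; (D) is listed earlier → (D).
That leaves (F) as the only ready step → (F).
(A) is the only step now ready → (A).
Ready: (C) and (E). (C) is listed earlier → (C).
Ready: (E) and (I). (E) is listed earlier → (E).
(I) is the only step now ready → (I).
(H) needed (A), (B) and (I), now all done → (H).
That leaves (G) as the only ready step → (G).

(B) (D) (F) (A) (C) (E) (I) (H) (G)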